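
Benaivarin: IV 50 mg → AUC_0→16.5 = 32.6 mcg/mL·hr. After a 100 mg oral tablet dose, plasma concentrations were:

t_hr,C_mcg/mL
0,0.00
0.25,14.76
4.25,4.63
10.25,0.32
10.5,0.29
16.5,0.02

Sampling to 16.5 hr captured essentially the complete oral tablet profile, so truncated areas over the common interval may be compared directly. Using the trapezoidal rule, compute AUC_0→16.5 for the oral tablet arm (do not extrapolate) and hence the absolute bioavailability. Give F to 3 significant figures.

Trapezoidal AUC_0→16.5 (oral tablet):
  [0→0.25]: (0.00+14.76)/2 × 0.25 = 1.845
  [0.25→4.25]: (14.76+4.63)/2 × 4 = 38.78
  [4.25→10.25]: (4.63+0.32)/2 × 6 = 14.85
  [10.25→10.5]: (0.32+0.29)/2 × 0.25 = 0.07625
  [10.5→16.5]: (0.29+0.02)/2 × 6 = 0.93
  Sum = 56.48125 mcg/mL·hr
F = (AUC_ev/D_ev)/(AUC_iv/D_iv) = (56.48125/100)/(32.6/50) = 0.5648125/0.652 = 0.8663

F = 0.866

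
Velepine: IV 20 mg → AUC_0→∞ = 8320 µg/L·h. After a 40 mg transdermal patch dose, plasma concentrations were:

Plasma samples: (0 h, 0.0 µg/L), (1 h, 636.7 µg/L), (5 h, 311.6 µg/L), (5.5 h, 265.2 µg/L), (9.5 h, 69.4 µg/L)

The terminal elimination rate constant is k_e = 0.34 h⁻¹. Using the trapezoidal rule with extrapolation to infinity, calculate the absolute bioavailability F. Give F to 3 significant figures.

Trapezoidal AUC_0→9.5 (transdermal patch):
  [0→1]: (0.0+636.7)/2 × 1 = 318.35
  [1→5]: (636.7+311.6)/2 × 4 = 1896.6
  [5→5.5]: (311.6+265.2)/2 × 0.5 = 144.2
  [5.5→9.5]: (265.2+69.4)/2 × 4 = 669.2
  Sum = 3028.35 µg/L·h
Tail: C_last/k_e = 69.4/0.34 = 204.118
AUC_0→∞ (transdermal patch) = 3028.35 + 204.118 = 3232.468 µg/L·h
F = (AUC_ev/D_ev)/(AUC_iv/D_iv) = (3232.468/40)/(8320/20) = 80.8117/416 = 0.1943

F = 0.194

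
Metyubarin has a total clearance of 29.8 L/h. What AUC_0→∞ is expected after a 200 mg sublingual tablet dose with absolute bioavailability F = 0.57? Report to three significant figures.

AUC_0→∞ = F × Dose / CL
        = 0.57 × 200 / 29.8 = 3.8255 mg/L·h

AUC = 3.83 mg/L·h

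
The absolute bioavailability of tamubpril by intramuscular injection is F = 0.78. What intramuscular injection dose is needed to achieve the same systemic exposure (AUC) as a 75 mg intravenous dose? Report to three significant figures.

For equal systemic exposure: F × D_ev = D_iv
D_ev = D_iv / F = 75 / 0.78 = 96.1538 mg

D_intramuscular = 96.2 mg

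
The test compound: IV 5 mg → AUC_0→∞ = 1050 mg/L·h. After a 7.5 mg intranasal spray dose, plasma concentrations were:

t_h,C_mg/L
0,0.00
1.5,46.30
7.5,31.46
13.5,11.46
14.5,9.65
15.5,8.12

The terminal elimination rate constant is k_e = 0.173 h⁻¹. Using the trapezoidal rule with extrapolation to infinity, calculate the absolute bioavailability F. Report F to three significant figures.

Trapezoidal AUC_0→15.5 (intranasal spray):
  [0→1.5]: (0.00+46.30)/2 × 1.5 = 34.725
  [1.5→7.5]: (46.30+31.46)/2 × 6 = 233.28
  [7.5→13.5]: (31.46+11.46)/2 × 6 = 128.76
  [13.5→14.5]: (11.46+9.65)/2 × 1 = 10.555
  [14.5→15.5]: (9.65+8.12)/2 × 1 = 8.885
  Sum = 416.205 mg/L·h
Tail: C_last/k_e = 8.12/0.173 = 46.936
AUC_0→∞ (intranasal spray) = 416.205 + 46.936 = 463.141 mg/L·h
F = (AUC_ev/D_ev)/(AUC_iv/D_iv) = (463.141/7.5)/(1050/5) = 61.7521/210 = 0.2941

F = 0.294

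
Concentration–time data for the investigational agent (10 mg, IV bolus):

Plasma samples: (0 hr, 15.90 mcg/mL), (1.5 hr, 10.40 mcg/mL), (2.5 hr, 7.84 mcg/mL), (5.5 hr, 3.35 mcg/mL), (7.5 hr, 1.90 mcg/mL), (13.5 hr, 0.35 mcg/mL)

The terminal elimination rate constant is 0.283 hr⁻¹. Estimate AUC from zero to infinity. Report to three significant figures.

Trapezoidal AUC_0→13.5:
  [0→1.5]: (15.90+10.40)/2 × 1.5 = 19.725
  [1.5→2.5]: (10.40+7.84)/2 × 1 = 9.12
  [2.5→5.5]: (7.84+3.35)/2 × 3 = 16.785
  [5.5→7.5]: (3.35+1.90)/2 × 2 = 5.25
  [7.5→13.5]: (1.90+0.35)/2 × 6 = 6.75
  Sum = 57.63 mcg/mL·hr
Extrapolated tail: C_last / k_e = 0.35 / 0.283 = 1.237
AUC_0→∞ = 57.63 + 1.237 = 58.867 mcg/mL·hr

AUC = 58.9 mcg/mL·hr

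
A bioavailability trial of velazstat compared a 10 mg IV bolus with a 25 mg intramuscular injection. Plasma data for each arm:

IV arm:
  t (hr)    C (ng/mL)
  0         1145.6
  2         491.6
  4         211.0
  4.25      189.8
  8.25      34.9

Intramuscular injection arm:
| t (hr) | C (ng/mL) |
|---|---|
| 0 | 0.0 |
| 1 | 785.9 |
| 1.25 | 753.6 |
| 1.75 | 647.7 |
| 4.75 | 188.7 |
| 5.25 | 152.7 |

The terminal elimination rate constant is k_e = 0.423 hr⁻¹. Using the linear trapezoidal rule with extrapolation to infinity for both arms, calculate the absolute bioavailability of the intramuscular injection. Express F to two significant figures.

Trapezoidal AUC_0→8.25 (IV):
  [0→2]: (1145.6+491.6)/2 × 2 = 1637.2
  [2→4]: (491.6+211.0)/2 × 2 = 702.6
  [4→4.25]: (211.0+189.8)/2 × 0.25 = 50.1
  [4.25→8.25]: (189.8+34.9)/2 × 4 = 449.4
  Sum = 2839.3 ng/mL·hr
IV tail: 34.9/0.423 = 82.506; AUC_iv,0→∞ = 2839.3 + 82.506 = 2921.806 ng/mL·hr
Trapezoidal AUC_0→5.25 (intramuscular injection):
  [0→1]: (0.0+785.9)/2 × 1 = 392.95
  [1→1.25]: (785.9+753.6)/2 × 0.25 = 192.4375
  [1.25→1.75]: (753.6+647.7)/2 × 0.5 = 350.325
  [1.75→4.75]: (647.7+188.7)/2 × 3 = 1254.6
  [4.75→5.25]: (188.7+152.7)/2 × 0.5 = 85.35
  Sum = 2275.6625 ng/mL·hr
intramuscular injection tail: 152.7/0.423 = 360.993; AUC_ev,0→∞ = 2275.6625 + 360.993 = 2636.6555 ng/mL·hr
F = (AUC_ev/D_ev)/(AUC_iv/D_iv) = (2636.6555/25)/(2921.806/10) = 105.46622/292.1806 = 0.3610

F = 0.36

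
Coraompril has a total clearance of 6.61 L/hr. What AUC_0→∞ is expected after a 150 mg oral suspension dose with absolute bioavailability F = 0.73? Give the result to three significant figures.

AUC = 16.6 mg/L·hr

AUC_0→∞ = F × Dose / CL
        = 0.73 × 150 / 6.61 = 16.5658 mg/L·hr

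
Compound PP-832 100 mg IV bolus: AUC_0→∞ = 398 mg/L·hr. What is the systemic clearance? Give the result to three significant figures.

CL = Dose_iv / AUC_0→∞
   = 100 / 398 = 0.251256 L/hr

CL = 0.251 L/hr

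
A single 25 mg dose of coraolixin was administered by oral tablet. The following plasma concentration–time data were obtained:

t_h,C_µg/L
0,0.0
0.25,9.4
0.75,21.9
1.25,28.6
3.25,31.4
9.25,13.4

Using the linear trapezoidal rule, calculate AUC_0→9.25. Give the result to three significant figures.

AUC = 216 µg/L·h

Trapezoidal AUC_0→9.25:
  [0→0.25]: (0.0+9.4)/2 × 0.25 = 1.175
  [0.25→0.75]: (9.4+21.9)/2 × 0.5 = 7.825
  [0.75→1.25]: (21.9+28.6)/2 × 0.5 = 12.625
  [1.25→3.25]: (28.6+31.4)/2 × 2 = 60.0
  [3.25→9.25]: (31.4+13.4)/2 × 6 = 134.4
  Sum = 216.025 µg/L·h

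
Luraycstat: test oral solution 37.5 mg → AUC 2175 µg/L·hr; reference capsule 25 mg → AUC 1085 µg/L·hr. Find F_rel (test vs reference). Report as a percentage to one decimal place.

F_rel = (AUC_test/D_test) / (AUC_ref/D_ref)
      = (2175/37.5) / (1085/25)
      = 58 / 43.4 = 1.3364 = 133.64%

F_rel = 133.6%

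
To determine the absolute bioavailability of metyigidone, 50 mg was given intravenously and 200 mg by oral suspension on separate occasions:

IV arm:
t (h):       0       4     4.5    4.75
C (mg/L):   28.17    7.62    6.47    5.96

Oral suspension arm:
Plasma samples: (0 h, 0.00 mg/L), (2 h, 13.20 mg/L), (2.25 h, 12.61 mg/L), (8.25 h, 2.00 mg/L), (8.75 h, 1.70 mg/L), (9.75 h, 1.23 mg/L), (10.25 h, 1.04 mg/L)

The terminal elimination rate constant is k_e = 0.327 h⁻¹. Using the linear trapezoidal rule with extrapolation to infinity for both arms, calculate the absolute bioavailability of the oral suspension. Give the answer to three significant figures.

F = 0.175

Trapezoidal AUC_0→4.75 (IV):
  [0→4]: (28.17+7.62)/2 × 4 = 71.58
  [4→4.5]: (7.62+6.47)/2 × 0.5 = 3.5225
  [4.5→4.75]: (6.47+5.96)/2 × 0.25 = 1.55375
  Sum = 76.65625 mg/L·h
IV tail: 5.96/0.327 = 18.226; AUC_iv,0→∞ = 76.65625 + 18.226 = 94.88225 mg/L·h
Trapezoidal AUC_0→10.25 (oral suspension):
  [0→2]: (0.00+13.20)/2 × 2 = 13.2
  [2→2.25]: (13.20+12.61)/2 × 0.25 = 3.22625
  [2.25→8.25]: (12.61+2.00)/2 × 6 = 43.83
  [8.25→8.75]: (2.00+1.70)/2 × 0.5 = 0.925
  [8.75→9.75]: (1.70+1.23)/2 × 1 = 1.465
  [9.75→10.25]: (1.23+1.04)/2 × 0.5 = 0.5675
  Sum = 63.21375 mg/L·h
oral suspension tail: 1.04/0.327 = 3.180; AUC_ev,0→∞ = 63.21375 + 3.180 = 66.39375 mg/L·h
F = (AUC_ev/D_ev)/(AUC_iv/D_iv) = (66.39375/200)/(94.88225/50) = 0.33196875/1.897645 = 0.1749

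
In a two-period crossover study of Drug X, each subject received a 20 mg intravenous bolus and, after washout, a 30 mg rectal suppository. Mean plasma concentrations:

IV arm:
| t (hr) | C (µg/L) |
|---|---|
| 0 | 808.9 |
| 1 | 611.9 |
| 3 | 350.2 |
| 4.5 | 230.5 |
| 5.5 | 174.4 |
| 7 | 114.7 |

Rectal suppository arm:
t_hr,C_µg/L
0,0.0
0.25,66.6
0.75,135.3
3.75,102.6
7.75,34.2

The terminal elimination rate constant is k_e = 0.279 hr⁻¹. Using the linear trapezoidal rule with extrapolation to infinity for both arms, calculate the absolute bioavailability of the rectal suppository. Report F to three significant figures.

Trapezoidal AUC_0→7 (IV):
  [0→1]: (808.9+611.9)/2 × 1 = 710.4
  [1→3]: (611.9+350.2)/2 × 2 = 962.1
  [3→4.5]: (350.2+230.5)/2 × 1.5 = 435.525
  [4.5→5.5]: (230.5+174.4)/2 × 1 = 202.45
  [5.5→7]: (174.4+114.7)/2 × 1.5 = 216.825
  Sum = 2527.3 µg/L·hr
IV tail: 114.7/0.279 = 411.111; AUC_iv,0→∞ = 2527.3 + 411.111 = 2938.411 µg/L·hr
Trapezoidal AUC_0→7.75 (rectal suppository):
  [0→0.25]: (0.0+66.6)/2 × 0.25 = 8.325
  [0.25→0.75]: (66.6+135.3)/2 × 0.5 = 50.475
  [0.75→3.75]: (135.3+102.6)/2 × 3 = 356.85
  [3.75→7.75]: (102.6+34.2)/2 × 4 = 273.6
  Sum = 689.25 µg/L·hr
rectal suppository tail: 34.2/0.279 = 122.581; AUC_ev,0→∞ = 689.25 + 122.581 = 811.831 µg/L·hr
F = (AUC_ev/D_ev)/(AUC_iv/D_iv) = (811.831/30)/(2938.411/20) = 27.061/146.92055 = 0.1842

F = 0.184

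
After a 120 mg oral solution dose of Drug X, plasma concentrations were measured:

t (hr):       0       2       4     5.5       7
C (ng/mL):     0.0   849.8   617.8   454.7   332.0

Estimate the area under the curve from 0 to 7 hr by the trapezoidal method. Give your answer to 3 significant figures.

Trapezoidal AUC_0→7:
  [0→2]: (0.0+849.8)/2 × 2 = 849.8
  [2→4]: (849.8+617.8)/2 × 2 = 1467.6
  [4→5.5]: (617.8+454.7)/2 × 1.5 = 804.375
  [5.5→7]: (454.7+332.0)/2 × 1.5 = 590.025
  Sum = 3711.8 ng/mL·hr

AUC = 3710 ng/mL·hr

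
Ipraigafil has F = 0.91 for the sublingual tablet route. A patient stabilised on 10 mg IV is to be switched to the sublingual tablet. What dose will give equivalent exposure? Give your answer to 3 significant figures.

D_sublingual = 11.0 mg

For equal systemic exposure: F × D_ev = D_iv
D_ev = D_iv / F = 10 / 0.91 = 10.989 mg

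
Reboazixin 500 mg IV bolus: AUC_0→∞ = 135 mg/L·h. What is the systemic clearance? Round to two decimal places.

CL = Dose_iv / AUC_0→∞
   = 500 / 135 = 3.7037 L/h

CL = 3.70 L/h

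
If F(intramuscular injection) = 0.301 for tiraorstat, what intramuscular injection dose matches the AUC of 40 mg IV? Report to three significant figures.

D_intramuscular = 133 mg

For equal systemic exposure: F × D_ev = D_iv
D_ev = D_iv / F = 40 / 0.301 = 132.89 mg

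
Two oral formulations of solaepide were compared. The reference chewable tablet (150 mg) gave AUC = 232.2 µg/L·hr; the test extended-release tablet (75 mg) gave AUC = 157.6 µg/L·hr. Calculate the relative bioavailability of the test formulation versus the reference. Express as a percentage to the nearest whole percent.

F_rel = 136%

F_rel = (AUC_test/D_test) / (AUC_ref/D_ref)
      = (157.6/75) / (232.2/150)
      = 2.10133 / 1.548 = 1.3574 = 135.74%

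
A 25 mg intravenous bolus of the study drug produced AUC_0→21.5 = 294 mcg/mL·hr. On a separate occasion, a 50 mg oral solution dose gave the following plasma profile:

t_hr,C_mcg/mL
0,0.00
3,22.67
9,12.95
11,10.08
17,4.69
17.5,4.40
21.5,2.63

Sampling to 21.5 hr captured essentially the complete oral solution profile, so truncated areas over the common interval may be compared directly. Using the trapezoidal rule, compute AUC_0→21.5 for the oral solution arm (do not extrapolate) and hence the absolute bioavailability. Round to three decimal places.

Trapezoidal AUC_0→21.5 (oral solution):
  [0→3]: (0.00+22.67)/2 × 3 = 34.005
  [3→9]: (22.67+12.95)/2 × 6 = 106.86
  [9→11]: (12.95+10.08)/2 × 2 = 23.03
  [11→17]: (10.08+4.69)/2 × 6 = 44.31
  [17→17.5]: (4.69+4.40)/2 × 0.5 = 2.2725
  [17.5→21.5]: (4.40+2.63)/2 × 4 = 14.06
  Sum = 224.5375 mcg/mL·hr
F = (AUC_ev/D_ev)/(AUC_iv/D_iv) = (224.5375/50)/(294/25) = 4.49075/11.76 = 0.3819

F = 0.382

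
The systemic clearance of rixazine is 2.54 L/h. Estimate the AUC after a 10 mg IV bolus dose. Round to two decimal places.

AUC_0→∞ = Dose_iv / CL
        = 10 / 2.54 = 3.93701 mg/L·h

AUC = 3.94 mg/L·h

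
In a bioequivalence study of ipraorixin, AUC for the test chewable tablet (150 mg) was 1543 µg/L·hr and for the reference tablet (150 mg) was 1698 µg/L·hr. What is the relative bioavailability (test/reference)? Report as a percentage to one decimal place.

F_rel = 90.9%

F_rel = (AUC_test/D_test) / (AUC_ref/D_ref)
      = (1543/150) / (1698/150)
      = 10.2867 / 11.32 = 0.9087 = 90.87%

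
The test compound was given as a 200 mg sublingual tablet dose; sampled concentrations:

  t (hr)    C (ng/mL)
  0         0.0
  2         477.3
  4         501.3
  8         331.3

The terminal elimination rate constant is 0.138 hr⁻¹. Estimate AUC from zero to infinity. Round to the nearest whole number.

AUC = 5522 ng/mL·hr

Trapezoidal AUC_0→8:
  [0→2]: (0.0+477.3)/2 × 2 = 477.3
  [2→4]: (477.3+501.3)/2 × 2 = 978.6
  [4→8]: (501.3+331.3)/2 × 4 = 1665.2
  Sum = 3121.1 ng/mL·hr
Extrapolated tail: C_last / k_e = 331.3 / 0.138 = 2400.725
AUC_0→∞ = 3121.1 + 2400.725 = 5521.825 ng/mL·hr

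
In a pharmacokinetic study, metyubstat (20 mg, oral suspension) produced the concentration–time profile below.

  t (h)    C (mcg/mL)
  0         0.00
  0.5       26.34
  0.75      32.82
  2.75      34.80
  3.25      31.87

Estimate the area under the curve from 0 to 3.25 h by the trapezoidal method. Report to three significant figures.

Trapezoidal AUC_0→3.25:
  [0→0.5]: (0.00+26.34)/2 × 0.5 = 6.585
  [0.5→0.75]: (26.34+32.82)/2 × 0.25 = 7.395
  [0.75→2.75]: (32.82+34.80)/2 × 2 = 67.62
  [2.75→3.25]: (34.80+31.87)/2 × 0.5 = 16.6675
  Sum = 98.2675 mcg/mL·h

AUC = 98.3 mcg/mL·h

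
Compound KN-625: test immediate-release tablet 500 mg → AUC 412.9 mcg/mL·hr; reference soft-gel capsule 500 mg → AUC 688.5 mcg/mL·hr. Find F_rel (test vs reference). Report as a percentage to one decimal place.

F_rel = 60.0%

F_rel = (AUC_test/D_test) / (AUC_ref/D_ref)
      = (412.9/500) / (688.5/500)
      = 0.8258 / 1.377 = 0.5997 = 59.97%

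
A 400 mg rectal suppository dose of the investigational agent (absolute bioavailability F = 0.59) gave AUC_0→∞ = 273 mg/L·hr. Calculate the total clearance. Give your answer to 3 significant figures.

CL = 0.864 L/hr

CL = F × Dose / AUC_0→∞
   = 0.59 × 400 / 273 = 0.864469 L/hr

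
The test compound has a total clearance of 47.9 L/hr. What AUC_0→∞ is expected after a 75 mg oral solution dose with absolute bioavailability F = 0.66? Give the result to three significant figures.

AUC = 1.03 mg/L·hr

AUC_0→∞ = F × Dose / CL
        = 0.66 × 75 / 47.9 = 1.0334 mg/L·hr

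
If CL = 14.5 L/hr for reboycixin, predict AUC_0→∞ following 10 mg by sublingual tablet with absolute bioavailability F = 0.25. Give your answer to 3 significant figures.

AUC = 0.172 mg/L·hr

AUC_0→∞ = F × Dose / CL
        = 0.25 × 10 / 14.5 = 0.172414 mg/L·hr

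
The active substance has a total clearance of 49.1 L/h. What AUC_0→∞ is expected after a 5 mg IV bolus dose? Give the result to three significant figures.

AUC = 0.102 mg/L·h

AUC_0→∞ = Dose_iv / CL
        = 5 / 49.1 = 0.101833 mg/L·h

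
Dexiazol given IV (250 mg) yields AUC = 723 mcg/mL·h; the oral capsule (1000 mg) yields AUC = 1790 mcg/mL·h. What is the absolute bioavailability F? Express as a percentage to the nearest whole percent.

F = (AUC_ev / D_ev) / (AUC_iv / D_iv)
  = (1790/1000) / (723/250)
  = 1.79 / 2.892 = 0.6189
  = 61.89%

F = 62%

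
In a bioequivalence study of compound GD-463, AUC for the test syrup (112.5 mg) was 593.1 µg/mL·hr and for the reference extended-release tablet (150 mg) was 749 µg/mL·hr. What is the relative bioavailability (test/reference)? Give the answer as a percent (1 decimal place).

F_rel = (AUC_test/D_test) / (AUC_ref/D_ref)
      = (593.1/112.5) / (749/150)
      = 5.272 / 4.99333 = 1.0558 = 105.58%

F_rel = 105.6%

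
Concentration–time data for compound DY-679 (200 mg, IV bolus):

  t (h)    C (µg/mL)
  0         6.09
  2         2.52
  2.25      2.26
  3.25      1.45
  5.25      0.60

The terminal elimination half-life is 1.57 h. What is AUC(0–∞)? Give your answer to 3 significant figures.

Trapezoidal AUC_0→5.25:
  [0→2]: (6.09+2.52)/2 × 2 = 8.61
  [2→2.25]: (2.52+2.26)/2 × 0.25 = 0.5975
  [2.25→3.25]: (2.26+1.45)/2 × 1 = 1.855
  [3.25→5.25]: (1.45+0.60)/2 × 2 = 2.05
  Sum = 13.1125 µg/mL·h
k_e = ln2 / t½ = 0.693147 / 1.57 = 0.4415 h^-1
Extrapolated tail: C_last / k_e = 0.60 / 0.4415 = 1.359
AUC_0→∞ = 13.1125 + 1.359 = 14.4715 µg/mL·h

AUC = 14.5 µg/mL·h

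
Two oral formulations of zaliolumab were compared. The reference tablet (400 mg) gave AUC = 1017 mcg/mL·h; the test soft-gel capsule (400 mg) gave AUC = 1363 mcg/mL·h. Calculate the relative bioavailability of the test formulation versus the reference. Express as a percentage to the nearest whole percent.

F_rel = (AUC_test/D_test) / (AUC_ref/D_ref)
      = (1363/400) / (1017/400)
      = 3.4075 / 2.5425 = 1.3402 = 134.02%

F_rel = 134%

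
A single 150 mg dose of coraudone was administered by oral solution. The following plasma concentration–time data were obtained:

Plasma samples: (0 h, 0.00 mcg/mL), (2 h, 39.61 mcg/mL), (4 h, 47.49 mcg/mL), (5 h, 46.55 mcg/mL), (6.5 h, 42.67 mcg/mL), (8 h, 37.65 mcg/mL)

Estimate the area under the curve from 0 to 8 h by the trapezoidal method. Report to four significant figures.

AUC = 300.9 mcg/mL·h

Trapezoidal AUC_0→8:
  [0→2]: (0.00+39.61)/2 × 2 = 39.61
  [2→4]: (39.61+47.49)/2 × 2 = 87.1
  [4→5]: (47.49+46.55)/2 × 1 = 47.02
  [5→6.5]: (46.55+42.67)/2 × 1.5 = 66.915
  [6.5→8]: (42.67+37.65)/2 × 1.5 = 60.24
  Sum = 300.885 mcg/mL·h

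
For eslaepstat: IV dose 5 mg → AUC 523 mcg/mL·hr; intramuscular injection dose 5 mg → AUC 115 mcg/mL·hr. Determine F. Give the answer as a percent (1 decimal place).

F = 22.0%

F = (AUC_ev / D_ev) / (AUC_iv / D_iv)
  = (115/5) / (523/5)
  = 23 / 104.6 = 0.2199
  = 21.99%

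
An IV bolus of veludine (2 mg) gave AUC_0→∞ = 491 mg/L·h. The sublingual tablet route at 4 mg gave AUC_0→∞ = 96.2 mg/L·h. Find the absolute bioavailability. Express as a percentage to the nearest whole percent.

F = 10%

F = (AUC_ev / D_ev) / (AUC_iv / D_iv)
  = (96.2/4) / (491/2)
  = 24.05 / 245.5 = 0.0980
  = 9.80%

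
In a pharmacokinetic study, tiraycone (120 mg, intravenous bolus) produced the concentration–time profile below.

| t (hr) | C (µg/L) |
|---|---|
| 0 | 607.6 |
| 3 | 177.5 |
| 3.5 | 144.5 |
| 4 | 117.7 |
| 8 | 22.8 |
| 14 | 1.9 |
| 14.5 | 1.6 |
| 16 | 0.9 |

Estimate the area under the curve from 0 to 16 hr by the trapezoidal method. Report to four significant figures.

Trapezoidal AUC_0→16:
  [0→3]: (607.6+177.5)/2 × 3 = 1177.65
  [3→3.5]: (177.5+144.5)/2 × 0.5 = 80.5
  [3.5→4]: (144.5+117.7)/2 × 0.5 = 65.55
  [4→8]: (117.7+22.8)/2 × 4 = 281.0
  [8→14]: (22.8+1.9)/2 × 6 = 74.1
  [14→14.5]: (1.9+1.6)/2 × 0.5 = 0.875
  [14.5→16]: (1.6+0.9)/2 × 1.5 = 1.875
  Sum = 1681.55 µg/L·hr

AUC = 1682 µg/L·hr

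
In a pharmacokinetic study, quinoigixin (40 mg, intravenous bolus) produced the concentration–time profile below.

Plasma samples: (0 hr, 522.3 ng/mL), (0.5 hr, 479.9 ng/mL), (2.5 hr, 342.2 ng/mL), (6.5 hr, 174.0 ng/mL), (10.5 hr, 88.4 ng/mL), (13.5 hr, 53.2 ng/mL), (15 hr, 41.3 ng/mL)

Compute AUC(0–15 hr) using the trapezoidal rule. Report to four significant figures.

Trapezoidal AUC_0→15:
  [0→0.5]: (522.3+479.9)/2 × 0.5 = 250.55
  [0.5→2.5]: (479.9+342.2)/2 × 2 = 822.1
  [2.5→6.5]: (342.2+174.0)/2 × 4 = 1032.4
  [6.5→10.5]: (174.0+88.4)/2 × 4 = 524.8
  [10.5→13.5]: (88.4+53.2)/2 × 3 = 212.4
  [13.5→15]: (53.2+41.3)/2 × 1.5 = 70.875
  Sum = 2913.125 ng/mL·hr

AUC = 2913 ng/mL·hr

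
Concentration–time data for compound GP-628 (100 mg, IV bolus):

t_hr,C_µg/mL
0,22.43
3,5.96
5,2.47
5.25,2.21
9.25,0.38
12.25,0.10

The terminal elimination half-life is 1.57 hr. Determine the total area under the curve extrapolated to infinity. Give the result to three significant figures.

AUC = 57.7 µg/mL·hr

Trapezoidal AUC_0→12.25:
  [0→3]: (22.43+5.96)/2 × 3 = 42.585
  [3→5]: (5.96+2.47)/2 × 2 = 8.43
  [5→5.25]: (2.47+2.21)/2 × 0.25 = 0.585
  [5.25→9.25]: (2.21+0.38)/2 × 4 = 5.18
  [9.25→12.25]: (0.38+0.10)/2 × 3 = 0.72
  Sum = 57.5 µg/mL·hr
k_e = ln2 / t½ = 0.693147 / 1.57 = 0.4415 hr^-1
Extrapolated tail: C_last / k_e = 0.10 / 0.4415 = 0.227
AUC_0→∞ = 57.5 + 0.227 = 57.727 µg/mL·hr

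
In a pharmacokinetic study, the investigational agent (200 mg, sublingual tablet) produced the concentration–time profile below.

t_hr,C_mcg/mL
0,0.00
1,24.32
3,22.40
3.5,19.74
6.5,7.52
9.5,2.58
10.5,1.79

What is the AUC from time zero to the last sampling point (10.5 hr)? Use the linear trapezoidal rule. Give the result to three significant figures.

Trapezoidal AUC_0→10.5:
  [0→1]: (0.00+24.32)/2 × 1 = 12.16
  [1→3]: (24.32+22.40)/2 × 2 = 46.72
  [3→3.5]: (22.40+19.74)/2 × 0.5 = 10.535
  [3.5→6.5]: (19.74+7.52)/2 × 3 = 40.89
  [6.5→9.5]: (7.52+2.58)/2 × 3 = 15.15
  [9.5→10.5]: (2.58+1.79)/2 × 1 = 2.185
  Sum = 127.64 mcg/mL·hr

AUC = 128 mcg/mL·hr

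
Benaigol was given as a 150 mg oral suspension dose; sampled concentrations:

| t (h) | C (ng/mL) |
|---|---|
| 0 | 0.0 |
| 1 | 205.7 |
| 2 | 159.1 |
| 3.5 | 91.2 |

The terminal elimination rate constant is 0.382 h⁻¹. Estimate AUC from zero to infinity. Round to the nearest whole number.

Trapezoidal AUC_0→3.5:
  [0→1]: (0.0+205.7)/2 × 1 = 102.85
  [1→2]: (205.7+159.1)/2 × 1 = 182.4
  [2→3.5]: (159.1+91.2)/2 × 1.5 = 187.725
  Sum = 472.975 ng/mL·h
Extrapolated tail: C_last / k_e = 91.2 / 0.382 = 238.743
AUC_0→∞ = 472.975 + 238.743 = 711.718 ng/mL·h

AUC = 712 ng/mL·h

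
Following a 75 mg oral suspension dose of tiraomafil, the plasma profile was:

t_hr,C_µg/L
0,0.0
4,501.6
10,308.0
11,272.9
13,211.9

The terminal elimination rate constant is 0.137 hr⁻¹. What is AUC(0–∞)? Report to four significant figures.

AUC = 5754 µg/L·hr

Trapezoidal AUC_0→13:
  [0→4]: (0.0+501.6)/2 × 4 = 1003.2
  [4→10]: (501.6+308.0)/2 × 6 = 2428.8
  [10→11]: (308.0+272.9)/2 × 1 = 290.45
  [11→13]: (272.9+211.9)/2 × 2 = 484.8
  Sum = 4207.25 µg/L·hr
Extrapolated tail: C_last / k_e = 211.9 / 0.137 = 1546.715
AUC_0→∞ = 4207.25 + 1546.715 = 5753.965 µg/L·hr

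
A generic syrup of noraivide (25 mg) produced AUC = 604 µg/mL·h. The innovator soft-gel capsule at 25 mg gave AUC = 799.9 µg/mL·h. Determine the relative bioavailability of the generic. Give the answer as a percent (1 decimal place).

F_rel = (AUC_test/D_test) / (AUC_ref/D_ref)
      = (604/25) / (799.9/25)
      = 24.16 / 31.996 = 0.7551 = 75.51%

F_rel = 75.5%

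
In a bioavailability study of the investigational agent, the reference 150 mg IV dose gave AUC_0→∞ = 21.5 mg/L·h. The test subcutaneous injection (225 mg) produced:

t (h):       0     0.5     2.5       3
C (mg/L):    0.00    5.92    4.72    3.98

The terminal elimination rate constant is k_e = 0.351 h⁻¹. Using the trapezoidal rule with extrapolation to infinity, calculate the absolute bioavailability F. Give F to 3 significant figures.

Trapezoidal AUC_0→3 (subcutaneous injection):
  [0→0.5]: (0.00+5.92)/2 × 0.5 = 1.48
  [0.5→2.5]: (5.92+4.72)/2 × 2 = 10.64
  [2.5→3]: (4.72+3.98)/2 × 0.5 = 2.175
  Sum = 14.295 mg/L·h
Tail: C_last/k_e = 3.98/0.351 = 11.339
AUC_0→∞ (subcutaneous injection) = 14.295 + 11.339 = 25.634 mg/L·h
F = (AUC_ev/D_ev)/(AUC_iv/D_iv) = (25.634/225)/(21.5/150) = 0.113929/0.143333 = 0.7949

F = 0.795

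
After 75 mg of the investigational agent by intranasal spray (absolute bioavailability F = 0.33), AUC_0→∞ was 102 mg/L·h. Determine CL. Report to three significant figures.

CL = F × Dose / AUC_0→∞
   = 0.33 × 75 / 102 = 0.242647 L/h

CL = 0.243 L/h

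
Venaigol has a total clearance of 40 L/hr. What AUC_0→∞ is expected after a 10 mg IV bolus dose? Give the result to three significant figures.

AUC = 0.250 mg/L·hr

AUC_0→∞ = Dose_iv / CL
        = 10 / 40 = 0.25 mg/L·hr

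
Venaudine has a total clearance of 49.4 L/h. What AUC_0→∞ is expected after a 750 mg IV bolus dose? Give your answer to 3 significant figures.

AUC_0→∞ = Dose_iv / CL
        = 750 / 49.4 = 15.1822 mg/L·h

AUC = 15.2 mg/L·h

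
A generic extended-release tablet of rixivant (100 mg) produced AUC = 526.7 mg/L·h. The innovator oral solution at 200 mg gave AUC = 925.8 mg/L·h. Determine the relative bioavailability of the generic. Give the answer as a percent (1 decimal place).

F_rel = 113.8%

F_rel = (AUC_test/D_test) / (AUC_ref/D_ref)
      = (526.7/100) / (925.8/200)
      = 5.267 / 4.629 = 1.1378 = 113.78%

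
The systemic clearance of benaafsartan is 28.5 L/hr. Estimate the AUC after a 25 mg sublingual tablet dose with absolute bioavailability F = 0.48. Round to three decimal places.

AUC_0→∞ = F × Dose / CL
        = 0.48 × 25 / 28.5 = 0.421053 mg/L·hr

AUC = 0.421 mg/L·hr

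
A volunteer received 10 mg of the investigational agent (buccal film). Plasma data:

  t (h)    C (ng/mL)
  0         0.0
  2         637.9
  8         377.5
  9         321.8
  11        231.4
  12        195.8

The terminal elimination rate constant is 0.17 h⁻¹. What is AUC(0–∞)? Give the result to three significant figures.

AUC = 5950 ng/mL·h

Trapezoidal AUC_0→12:
  [0→2]: (0.0+637.9)/2 × 2 = 637.9
  [2→8]: (637.9+377.5)/2 × 6 = 3046.2
  [8→9]: (377.5+321.8)/2 × 1 = 349.65
  [9→11]: (321.8+231.4)/2 × 2 = 553.2
  [11→12]: (231.4+195.8)/2 × 1 = 213.6
  Sum = 4800.55 ng/mL·h
Extrapolated tail: C_last / k_e = 195.8 / 0.17 = 1151.765
AUC_0→∞ = 4800.55 + 1151.765 = 5952.315 ng/mL·h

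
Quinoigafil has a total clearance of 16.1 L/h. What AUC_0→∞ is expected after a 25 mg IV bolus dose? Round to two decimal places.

AUC = 1.55 mg/L·h

AUC_0→∞ = Dose_iv / CL
        = 25 / 16.1 = 1.5528 mg/L·h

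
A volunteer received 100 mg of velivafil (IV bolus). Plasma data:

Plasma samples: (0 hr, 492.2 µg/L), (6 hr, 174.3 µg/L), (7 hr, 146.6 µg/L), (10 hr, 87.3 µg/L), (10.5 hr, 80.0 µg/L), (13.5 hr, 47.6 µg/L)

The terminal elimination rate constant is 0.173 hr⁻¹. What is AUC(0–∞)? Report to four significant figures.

Trapezoidal AUC_0→13.5:
  [0→6]: (492.2+174.3)/2 × 6 = 1999.5
  [6→7]: (174.3+146.6)/2 × 1 = 160.45
  [7→10]: (146.6+87.3)/2 × 3 = 350.85
  [10→10.5]: (87.3+80.0)/2 × 0.5 = 41.825
  [10.5→13.5]: (80.0+47.6)/2 × 3 = 191.4
  Sum = 2744.025 µg/L·hr
Extrapolated tail: C_last / k_e = 47.6 / 0.173 = 275.145
AUC_0→∞ = 2744.025 + 275.145 = 3019.17 µg/L·hr

AUC = 3019 µg/L·hr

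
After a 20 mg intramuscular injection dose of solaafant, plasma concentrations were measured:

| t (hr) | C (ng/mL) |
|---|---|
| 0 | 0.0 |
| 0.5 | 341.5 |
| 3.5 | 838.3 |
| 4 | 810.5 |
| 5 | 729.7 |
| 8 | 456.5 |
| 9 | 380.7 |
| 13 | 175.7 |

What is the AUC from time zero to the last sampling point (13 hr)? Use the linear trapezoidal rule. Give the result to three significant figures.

Trapezoidal AUC_0→13:
  [0→0.5]: (0.0+341.5)/2 × 0.5 = 85.375
  [0.5→3.5]: (341.5+838.3)/2 × 3 = 1769.7
  [3.5→4]: (838.3+810.5)/2 × 0.5 = 412.2
  [4→5]: (810.5+729.7)/2 × 1 = 770.1
  [5→8]: (729.7+456.5)/2 × 3 = 1779.3
  [8→9]: (456.5+380.7)/2 × 1 = 418.6
  [9→13]: (380.7+175.7)/2 × 4 = 1112.8
  Sum = 6348.075 ng/mL·hr

AUC = 6350 ng/mL·hr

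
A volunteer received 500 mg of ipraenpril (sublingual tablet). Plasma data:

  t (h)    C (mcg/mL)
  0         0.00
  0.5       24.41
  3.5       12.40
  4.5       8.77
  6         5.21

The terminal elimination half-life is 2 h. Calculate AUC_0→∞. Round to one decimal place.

Trapezoidal AUC_0→6:
  [0→0.5]: (0.00+24.41)/2 × 0.5 = 6.1025
  [0.5→3.5]: (24.41+12.40)/2 × 3 = 55.215
  [3.5→4.5]: (12.40+8.77)/2 × 1 = 10.585
  [4.5→6]: (8.77+5.21)/2 × 1.5 = 10.485
  Sum = 82.3875 mcg/mL·h
k_e = ln2 / t½ = 0.693147 / 2 = 0.3466 h^-1
Extrapolated tail: C_last / k_e = 5.21 / 0.3466 = 15.032
AUC_0→∞ = 82.3875 + 15.032 = 97.4195 mcg/mL·h

AUC = 97.4 mcg/mL·h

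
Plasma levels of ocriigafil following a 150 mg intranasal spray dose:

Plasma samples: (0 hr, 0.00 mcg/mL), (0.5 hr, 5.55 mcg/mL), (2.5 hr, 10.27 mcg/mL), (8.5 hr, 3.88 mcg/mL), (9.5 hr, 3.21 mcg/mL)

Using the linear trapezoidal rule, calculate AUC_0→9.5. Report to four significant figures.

AUC = 63.20 mcg/mL·hr

Trapezoidal AUC_0→9.5:
  [0→0.5]: (0.00+5.55)/2 × 0.5 = 1.3875
  [0.5→2.5]: (5.55+10.27)/2 × 2 = 15.82
  [2.5→8.5]: (10.27+3.88)/2 × 6 = 42.45
  [8.5→9.5]: (3.88+3.21)/2 × 1 = 3.545
  Sum = 63.2025 mcg/mL·hr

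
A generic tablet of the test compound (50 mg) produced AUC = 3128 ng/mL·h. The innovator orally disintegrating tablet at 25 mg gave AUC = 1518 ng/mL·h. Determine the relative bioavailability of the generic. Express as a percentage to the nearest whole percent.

F_rel = (AUC_test/D_test) / (AUC_ref/D_ref)
      = (3128/50) / (1518/25)
      = 62.56 / 60.72 = 1.0303 = 103.03%

F_rel = 103%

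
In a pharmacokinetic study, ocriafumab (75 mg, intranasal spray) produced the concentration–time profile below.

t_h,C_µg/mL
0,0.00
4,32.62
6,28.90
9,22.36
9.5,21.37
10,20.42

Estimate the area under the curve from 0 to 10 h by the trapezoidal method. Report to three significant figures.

Trapezoidal AUC_0→10:
  [0→4]: (0.00+32.62)/2 × 4 = 65.24
  [4→6]: (32.62+28.90)/2 × 2 = 61.52
  [6→9]: (28.90+22.36)/2 × 3 = 76.89
  [9→9.5]: (22.36+21.37)/2 × 0.5 = 10.9325
  [9.5→10]: (21.37+20.42)/2 × 0.5 = 10.4475
  Sum = 225.03 µg/mL·h

AUC = 225 µg/mL·h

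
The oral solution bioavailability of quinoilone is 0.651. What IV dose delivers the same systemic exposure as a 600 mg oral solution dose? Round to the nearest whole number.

D_iv = 391 mg

Systemic exposure from an extravascular dose = F × D_ev, so the equivalent IV dose is F × D_ev.
D_iv = F × D_ev = 0.651 × 600 = 390.6 mg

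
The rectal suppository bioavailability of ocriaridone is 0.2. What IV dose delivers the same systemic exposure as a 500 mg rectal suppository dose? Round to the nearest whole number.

Systemic exposure from an extravascular dose = F × D_ev, so the equivalent IV dose is F × D_ev.
D_iv = F × D_ev = 0.2 × 500 = 100 mg

D_iv = 100 mg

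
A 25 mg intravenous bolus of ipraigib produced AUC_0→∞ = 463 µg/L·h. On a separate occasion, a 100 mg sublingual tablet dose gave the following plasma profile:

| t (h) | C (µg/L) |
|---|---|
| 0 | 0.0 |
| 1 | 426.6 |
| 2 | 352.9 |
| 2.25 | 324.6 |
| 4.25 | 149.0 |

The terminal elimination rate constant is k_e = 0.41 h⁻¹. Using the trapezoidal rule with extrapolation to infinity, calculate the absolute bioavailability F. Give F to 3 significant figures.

Trapezoidal AUC_0→4.25 (sublingual tablet):
  [0→1]: (0.0+426.6)/2 × 1 = 213.3
  [1→2]: (426.6+352.9)/2 × 1 = 389.75
  [2→2.25]: (352.9+324.6)/2 × 0.25 = 84.6875
  [2.25→4.25]: (324.6+149.0)/2 × 2 = 473.6
  Sum = 1161.3375 µg/L·h
Tail: C_last/k_e = 149.0/0.41 = 363.415
AUC_0→∞ (sublingual tablet) = 1161.3375 + 363.415 = 1524.7525 µg/L·h
F = (AUC_ev/D_ev)/(AUC_iv/D_iv) = (1524.7525/100)/(463/25) = 15.247525/18.52 = 0.8233

F = 0.823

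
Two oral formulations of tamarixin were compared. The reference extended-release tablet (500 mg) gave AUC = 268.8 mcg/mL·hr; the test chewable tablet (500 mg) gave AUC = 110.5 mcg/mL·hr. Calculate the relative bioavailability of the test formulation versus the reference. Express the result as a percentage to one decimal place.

F_rel = 41.1%

F_rel = (AUC_test/D_test) / (AUC_ref/D_ref)
      = (110.5/500) / (268.8/500)
      = 0.221 / 0.5376 = 0.4111 = 41.11%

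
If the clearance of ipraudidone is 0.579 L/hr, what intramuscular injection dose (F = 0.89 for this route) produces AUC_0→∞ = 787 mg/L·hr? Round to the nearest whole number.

Dose = 512 mg

Dose = CL × AUC_0→∞ / F
     = 0.579 × 787 / 0.89 = 511.992 mg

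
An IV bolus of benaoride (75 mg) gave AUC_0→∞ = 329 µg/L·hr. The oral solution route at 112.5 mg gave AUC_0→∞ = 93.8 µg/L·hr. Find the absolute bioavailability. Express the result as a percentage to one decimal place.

F = 19.0%

F = (AUC_ev / D_ev) / (AUC_iv / D_iv)
  = (93.8/112.5) / (329/75)
  = 0.833778 / 4.38667 = 0.1901
  = 19.01%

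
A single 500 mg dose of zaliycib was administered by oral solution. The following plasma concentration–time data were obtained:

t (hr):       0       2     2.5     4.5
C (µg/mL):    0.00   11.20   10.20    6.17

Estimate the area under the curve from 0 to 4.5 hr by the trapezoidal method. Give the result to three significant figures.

Trapezoidal AUC_0→4.5:
  [0→2]: (0.00+11.20)/2 × 2 = 11.2
  [2→2.5]: (11.20+10.20)/2 × 0.5 = 5.35
  [2.5→4.5]: (10.20+6.17)/2 × 2 = 16.37
  Sum = 32.92 µg/mL·hr

AUC = 32.9 µg/mL·hr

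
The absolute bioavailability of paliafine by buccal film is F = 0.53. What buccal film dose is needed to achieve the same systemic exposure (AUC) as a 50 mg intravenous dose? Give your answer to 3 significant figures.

For equal systemic exposure: F × D_ev = D_iv
D_ev = D_iv / F = 50 / 0.53 = 94.3396 mg

D_buccal = 94.3 mg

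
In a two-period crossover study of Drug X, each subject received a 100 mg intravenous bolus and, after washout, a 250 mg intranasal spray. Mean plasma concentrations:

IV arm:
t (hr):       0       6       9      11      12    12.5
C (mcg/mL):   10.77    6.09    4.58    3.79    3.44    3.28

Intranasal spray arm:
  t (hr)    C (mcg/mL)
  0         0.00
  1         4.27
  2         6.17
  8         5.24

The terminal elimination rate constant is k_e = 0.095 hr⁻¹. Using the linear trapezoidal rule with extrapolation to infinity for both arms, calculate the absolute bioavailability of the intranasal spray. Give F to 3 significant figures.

F = 0.337

Trapezoidal AUC_0→12.5 (IV):
  [0→6]: (10.77+6.09)/2 × 6 = 50.58
  [6→9]: (6.09+4.58)/2 × 3 = 16.005
  [9→11]: (4.58+3.79)/2 × 2 = 8.37
  [11→12]: (3.79+3.44)/2 × 1 = 3.615
  [12→12.5]: (3.44+3.28)/2 × 0.5 = 1.68
  Sum = 80.25 mcg/mL·hr
IV tail: 3.28/0.095 = 34.526; AUC_iv,0→∞ = 80.25 + 34.526 = 114.776 mcg/mL·hr
Trapezoidal AUC_0→8 (intranasal spray):
  [0→1]: (0.00+4.27)/2 × 1 = 2.135
  [1→2]: (4.27+6.17)/2 × 1 = 5.22
  [2→8]: (6.17+5.24)/2 × 6 = 34.23
  Sum = 41.585 mcg/mL·hr
intranasal spray tail: 5.24/0.095 = 55.158; AUC_ev,0→∞ = 41.585 + 55.158 = 96.743 mcg/mL·hr
F = (AUC_ev/D_ev)/(AUC_iv/D_iv) = (96.743/250)/(114.776/100) = 0.386972/1.14776 = 0.3372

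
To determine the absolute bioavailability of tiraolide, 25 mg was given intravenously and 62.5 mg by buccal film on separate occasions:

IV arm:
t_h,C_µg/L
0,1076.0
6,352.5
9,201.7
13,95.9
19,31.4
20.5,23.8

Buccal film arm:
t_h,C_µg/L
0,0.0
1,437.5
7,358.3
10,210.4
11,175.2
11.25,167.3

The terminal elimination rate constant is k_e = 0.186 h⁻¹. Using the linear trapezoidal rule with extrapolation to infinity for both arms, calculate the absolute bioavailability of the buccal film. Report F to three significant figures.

Trapezoidal AUC_0→20.5 (IV):
  [0→6]: (1076.0+352.5)/2 × 6 = 4285.5
  [6→9]: (352.5+201.7)/2 × 3 = 831.3
  [9→13]: (201.7+95.9)/2 × 4 = 595.2
  [13→19]: (95.9+31.4)/2 × 6 = 381.9
  [19→20.5]: (31.4+23.8)/2 × 1.5 = 41.4
  Sum = 6135.3 µg/L·h
IV tail: 23.8/0.186 = 127.957; AUC_iv,0→∞ = 6135.3 + 127.957 = 6263.257 µg/L·h
Trapezoidal AUC_0→11.25 (buccal film):
  [0→1]: (0.0+437.5)/2 × 1 = 218.75
  [1→7]: (437.5+358.3)/2 × 6 = 2387.4
  [7→10]: (358.3+210.4)/2 × 3 = 853.05
  [10→11]: (210.4+175.2)/2 × 1 = 192.8
  [11→11.25]: (175.2+167.3)/2 × 0.25 = 42.8125
  Sum = 3694.8125 µg/L·h
buccal film tail: 167.3/0.186 = 899.462; AUC_ev,0→∞ = 3694.8125 + 899.462 = 4594.2745 µg/L·h
F = (AUC_ev/D_ev)/(AUC_iv/D_iv) = (4594.2745/62.5)/(6263.257/25) = 73.508392/250.53028 = 0.2934

F = 0.293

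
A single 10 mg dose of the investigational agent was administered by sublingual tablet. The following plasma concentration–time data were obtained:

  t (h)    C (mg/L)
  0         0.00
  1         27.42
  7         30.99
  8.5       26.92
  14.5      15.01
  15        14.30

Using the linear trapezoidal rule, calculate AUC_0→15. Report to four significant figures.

AUC = 365.5 mg/L·h

Trapezoidal AUC_0→15:
  [0→1]: (0.00+27.42)/2 × 1 = 13.71
  [1→7]: (27.42+30.99)/2 × 6 = 175.23
  [7→8.5]: (30.99+26.92)/2 × 1.5 = 43.4325
  [8.5→14.5]: (26.92+15.01)/2 × 6 = 125.79
  [14.5→15]: (15.01+14.30)/2 × 0.5 = 7.3275
  Sum = 365.49 mg/L·h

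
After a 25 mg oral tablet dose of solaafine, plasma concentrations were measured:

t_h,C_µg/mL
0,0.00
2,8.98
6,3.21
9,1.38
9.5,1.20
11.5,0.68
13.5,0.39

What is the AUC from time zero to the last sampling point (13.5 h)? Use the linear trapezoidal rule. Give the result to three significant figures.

Trapezoidal AUC_0→13.5:
  [0→2]: (0.00+8.98)/2 × 2 = 8.98
  [2→6]: (8.98+3.21)/2 × 4 = 24.38
  [6→9]: (3.21+1.38)/2 × 3 = 6.885
  [9→9.5]: (1.38+1.20)/2 × 0.5 = 0.645
  [9.5→11.5]: (1.20+0.68)/2 × 2 = 1.88
  [11.5→13.5]: (0.68+0.39)/2 × 2 = 1.07
  Sum = 43.84 µg/mL·h

AUC = 43.8 µg/mL·h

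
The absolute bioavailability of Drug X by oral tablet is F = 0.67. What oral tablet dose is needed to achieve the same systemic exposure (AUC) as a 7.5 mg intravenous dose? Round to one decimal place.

For equal systemic exposure: F × D_ev = D_iv
D_ev = D_iv / F = 7.5 / 0.67 = 11.194 mg

D_oral = 11.2 mg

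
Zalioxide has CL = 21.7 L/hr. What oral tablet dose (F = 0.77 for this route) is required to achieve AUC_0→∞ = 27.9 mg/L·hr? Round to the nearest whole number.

Dose = CL × AUC_0→∞ / F
     = 21.7 × 27.9 / 0.77 = 786.273 mg

Dose = 786 mg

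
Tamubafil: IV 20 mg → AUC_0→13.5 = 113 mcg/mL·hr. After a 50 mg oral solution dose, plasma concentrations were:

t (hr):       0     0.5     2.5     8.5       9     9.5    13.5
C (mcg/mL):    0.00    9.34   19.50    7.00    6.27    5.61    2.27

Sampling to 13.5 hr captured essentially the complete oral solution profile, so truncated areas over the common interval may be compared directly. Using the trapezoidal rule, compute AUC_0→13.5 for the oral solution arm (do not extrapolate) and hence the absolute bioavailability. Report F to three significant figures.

Trapezoidal AUC_0→13.5 (oral solution):
  [0→0.5]: (0.00+9.34)/2 × 0.5 = 2.335
  [0.5→2.5]: (9.34+19.50)/2 × 2 = 28.84
  [2.5→8.5]: (19.50+7.00)/2 × 6 = 79.5
  [8.5→9]: (7.00+6.27)/2 × 0.5 = 3.3175
  [9→9.5]: (6.27+5.61)/2 × 0.5 = 2.97
  [9.5→13.5]: (5.61+2.27)/2 × 4 = 15.76
  Sum = 132.7225 mcg/mL·hr
F = (AUC_ev/D_ev)/(AUC_iv/D_iv) = (132.7225/50)/(113/20) = 2.65445/5.65 = 0.4698

F = 0.470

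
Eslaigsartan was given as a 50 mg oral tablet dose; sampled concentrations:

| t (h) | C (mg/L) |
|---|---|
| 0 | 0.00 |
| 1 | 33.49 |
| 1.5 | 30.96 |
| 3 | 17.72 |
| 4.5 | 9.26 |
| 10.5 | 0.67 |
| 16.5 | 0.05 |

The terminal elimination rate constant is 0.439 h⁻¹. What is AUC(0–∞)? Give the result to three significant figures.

Trapezoidal AUC_0→16.5:
  [0→1]: (0.00+33.49)/2 × 1 = 16.745
  [1→1.5]: (33.49+30.96)/2 × 0.5 = 16.1125
  [1.5→3]: (30.96+17.72)/2 × 1.5 = 36.51
  [3→4.5]: (17.72+9.26)/2 × 1.5 = 20.235
  [4.5→10.5]: (9.26+0.67)/2 × 6 = 29.79
  [10.5→16.5]: (0.67+0.05)/2 × 6 = 2.16
  Sum = 121.5525 mg/L·h
Extrapolated tail: C_last / k_e = 0.05 / 0.439 = 0.114
AUC_0→∞ = 121.5525 + 0.114 = 121.6665 mg/L·h

AUC = 122 mg/L·h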